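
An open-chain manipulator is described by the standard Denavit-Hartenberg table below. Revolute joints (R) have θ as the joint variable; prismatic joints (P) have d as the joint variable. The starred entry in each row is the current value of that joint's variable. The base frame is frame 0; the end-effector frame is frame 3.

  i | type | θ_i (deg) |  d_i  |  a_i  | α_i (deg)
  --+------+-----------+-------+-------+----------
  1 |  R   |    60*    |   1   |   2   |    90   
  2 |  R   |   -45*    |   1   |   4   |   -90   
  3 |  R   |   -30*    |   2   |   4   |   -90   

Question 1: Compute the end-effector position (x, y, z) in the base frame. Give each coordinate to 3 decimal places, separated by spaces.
after link 1: o_1 = (1.0000, 1.7321, 1.0000)
after link 2: o_2 = (3.2802, 3.6815, -1.8284)
after link 3: o_3 = (6.9441, 6.0276, -2.8637)

6.944 6.028 -2.864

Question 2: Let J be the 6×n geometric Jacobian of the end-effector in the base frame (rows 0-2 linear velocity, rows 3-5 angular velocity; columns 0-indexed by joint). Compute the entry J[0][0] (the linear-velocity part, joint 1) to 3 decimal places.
axis z_0 = ẑ; lever o_n−o_0 = (6.9441,6.0276,-2.8637)
cross product → J_v[:, 0] = (-6.0276,6.9441,0.0000)
J_ω[:, 0] = z_0
entry J[0][0] = -6.0276

-6.028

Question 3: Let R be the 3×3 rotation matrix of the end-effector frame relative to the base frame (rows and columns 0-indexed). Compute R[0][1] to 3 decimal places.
End-effector y-axis (col 1 of R) = (-0.3536,-0.6124,-0.7071)
R[0][1] = -0.3536

-0.354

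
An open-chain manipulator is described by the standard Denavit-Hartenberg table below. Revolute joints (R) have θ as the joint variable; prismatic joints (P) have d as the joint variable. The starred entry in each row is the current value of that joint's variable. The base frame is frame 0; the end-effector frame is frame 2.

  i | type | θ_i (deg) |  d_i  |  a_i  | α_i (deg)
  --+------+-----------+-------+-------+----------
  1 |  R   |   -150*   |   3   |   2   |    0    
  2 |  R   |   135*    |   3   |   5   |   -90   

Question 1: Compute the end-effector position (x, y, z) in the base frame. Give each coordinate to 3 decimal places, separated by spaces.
after link 1: o_1 = (-1.7321, -1.0000, 3.0000)
after link 2: o_2 = (3.0976, -2.2941, 6.0000)

3.098 -2.294 6.000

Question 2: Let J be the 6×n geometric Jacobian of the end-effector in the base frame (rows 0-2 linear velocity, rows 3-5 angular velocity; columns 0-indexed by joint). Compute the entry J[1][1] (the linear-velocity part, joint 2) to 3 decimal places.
axis z_1 = (0.0000,0.0000,1.0000); lever o_n−o_1 = (4.8296,-1.2941,3.0000)
cross product → J_v[:, 1] = (1.2941,4.8296,-0.0000)
J_ω[:, 1] = z_1
entry J[1][1] = 4.8296

4.830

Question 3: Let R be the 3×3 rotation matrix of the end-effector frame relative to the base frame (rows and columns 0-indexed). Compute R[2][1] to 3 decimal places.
End-effector y-axis (col 1 of R) = (0.0000,0.0000,-1.0000)
R[2][1] = -1.0000

-1.000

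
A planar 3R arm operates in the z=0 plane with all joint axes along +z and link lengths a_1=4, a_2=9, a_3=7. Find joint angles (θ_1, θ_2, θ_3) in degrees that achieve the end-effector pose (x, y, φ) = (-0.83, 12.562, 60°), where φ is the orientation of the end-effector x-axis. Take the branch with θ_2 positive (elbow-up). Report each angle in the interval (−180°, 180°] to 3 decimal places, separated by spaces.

29.997 120.003 -90.000

wrist centre = target − a_3·(cos φ, sin φ) = (-4.3300, 6.4998)
cos θ_2 = (60.9966−4²−9²)/(2·4·9) = -0.5000; θ_2 = 120.0031° (elbow-up)
β = atan2(6.4998,-4.3300) = 123.6704°; ψ = atan2(7.7940,-0.5004) = 93.6737°
θ_1 = β − ψ = 29.9967°
θ_3 = φ − θ_1 − θ_2 = -89.9998° (wrapped to (-180°,180°])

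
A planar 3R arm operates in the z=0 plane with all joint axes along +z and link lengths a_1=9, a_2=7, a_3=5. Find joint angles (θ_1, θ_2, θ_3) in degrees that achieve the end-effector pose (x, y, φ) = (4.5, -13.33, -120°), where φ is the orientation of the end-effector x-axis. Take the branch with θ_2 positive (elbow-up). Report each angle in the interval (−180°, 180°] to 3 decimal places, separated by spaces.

-90.000 90.001 -120.001

wrist centre = target − a_3·(cos φ, sin φ) = (7.0000, -8.9999)
cos θ_2 = (129.9977−9²−7²)/(2·9·7) = -0.0000; θ_2 = 90.0010° (elbow-up)
β = atan2(-8.9999,7.0000) = -52.1246°; ψ = atan2(7.0000,8.9999) = 37.8754°
θ_1 = β − ψ = -90.0000°
θ_3 = φ − θ_1 − θ_2 = -120.0010° (wrapped to (-180°,180°])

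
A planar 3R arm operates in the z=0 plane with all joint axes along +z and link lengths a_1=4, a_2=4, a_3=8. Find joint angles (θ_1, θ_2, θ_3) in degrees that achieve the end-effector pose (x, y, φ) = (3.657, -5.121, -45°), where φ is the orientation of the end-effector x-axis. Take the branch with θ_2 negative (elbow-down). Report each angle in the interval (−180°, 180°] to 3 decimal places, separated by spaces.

-119.999 -150.002 -134.999

wrist centre = target − a_3·(cos φ, sin φ) = (-1.9999, 0.5359)
cos θ_2 = (4.2866−4²−4²)/(2·4·4) = -0.8660; θ_2 = -150.0023° (elbow-down)
β = atan2(0.5359,-1.9999) = 165.0001°; ψ = atan2(-1.9999,0.5358) = -75.0011°
θ_1 = β − ψ = 240.0013°
θ_3 = φ − θ_1 − θ_2 = -134.9990° (wrapped to (-180°,180°])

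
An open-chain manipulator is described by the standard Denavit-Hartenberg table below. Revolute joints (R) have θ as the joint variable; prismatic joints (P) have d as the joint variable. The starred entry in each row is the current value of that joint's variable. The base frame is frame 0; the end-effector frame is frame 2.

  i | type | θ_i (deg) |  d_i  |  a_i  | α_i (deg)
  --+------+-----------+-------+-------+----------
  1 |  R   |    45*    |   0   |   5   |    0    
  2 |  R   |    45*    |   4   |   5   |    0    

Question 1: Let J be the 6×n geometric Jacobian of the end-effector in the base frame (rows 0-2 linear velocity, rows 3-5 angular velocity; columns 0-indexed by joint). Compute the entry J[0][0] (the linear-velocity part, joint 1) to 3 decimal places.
-8.536

axis z_0 = ẑ; lever o_n−o_0 = (3.5355,8.5355,4.0000)
cross product → J_v[:, 0] = (-8.5355,3.5355,0.0000)
J_ω[:, 0] = z_0
entry J[0][0] = -8.5355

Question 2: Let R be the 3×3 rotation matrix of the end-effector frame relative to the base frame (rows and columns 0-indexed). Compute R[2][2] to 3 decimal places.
End-effector z-axis (col 2 of R) = (0.0000,0.0000,1.0000)
R[2][2] = 1.0000

1.000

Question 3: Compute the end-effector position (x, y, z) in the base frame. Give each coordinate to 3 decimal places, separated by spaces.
after link 1: o_1 = (3.5355, 3.5355, 0.0000)
after link 2: o_2 = (3.5355, 8.5355, 4.0000)

3.536 8.536 4.000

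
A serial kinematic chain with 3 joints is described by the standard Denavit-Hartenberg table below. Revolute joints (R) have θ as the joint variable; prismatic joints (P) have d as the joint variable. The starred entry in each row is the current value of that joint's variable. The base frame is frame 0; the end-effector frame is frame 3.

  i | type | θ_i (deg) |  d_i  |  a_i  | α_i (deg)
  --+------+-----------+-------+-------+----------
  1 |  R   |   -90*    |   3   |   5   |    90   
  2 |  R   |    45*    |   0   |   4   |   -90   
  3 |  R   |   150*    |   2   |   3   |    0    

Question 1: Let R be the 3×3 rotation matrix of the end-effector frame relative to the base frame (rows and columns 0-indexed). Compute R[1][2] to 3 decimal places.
0.707

End-effector z-axis (col 2 of R) = (-0.0000,0.7071,0.7071)
R[1][2] = 0.7071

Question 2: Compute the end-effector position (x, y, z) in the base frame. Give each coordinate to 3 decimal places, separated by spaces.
1.500 -4.577 5.406

after link 1: o_1 = (0.0000, -5.0000, 3.0000)
after link 2: o_2 = (0.0000, -7.8284, 5.8284)
after link 3: o_3 = (1.5000, -4.5771, 5.4055)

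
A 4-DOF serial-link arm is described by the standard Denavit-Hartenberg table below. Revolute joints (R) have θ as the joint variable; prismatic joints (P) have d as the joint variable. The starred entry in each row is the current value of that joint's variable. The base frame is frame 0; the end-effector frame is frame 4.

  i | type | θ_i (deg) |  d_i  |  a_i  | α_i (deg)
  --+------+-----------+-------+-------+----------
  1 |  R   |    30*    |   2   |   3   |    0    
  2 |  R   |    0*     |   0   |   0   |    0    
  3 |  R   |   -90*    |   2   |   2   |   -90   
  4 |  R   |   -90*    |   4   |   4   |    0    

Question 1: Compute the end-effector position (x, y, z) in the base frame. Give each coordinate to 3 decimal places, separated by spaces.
7.062 1.768 8.000

after link 1: o_1 = (2.5981, 1.5000, 2.0000)
after link 2: o_2 = (2.5981, 1.5000, 2.0000)
after link 3: o_3 = (3.5981, -0.2321, 4.0000)
after link 4: o_4 = (7.0622, 1.7679, 8.0000)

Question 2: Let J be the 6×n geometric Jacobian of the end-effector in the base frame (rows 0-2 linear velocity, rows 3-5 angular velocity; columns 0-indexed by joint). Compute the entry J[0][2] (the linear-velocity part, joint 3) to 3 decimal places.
-0.268

axis z_2 = (0.0000,0.0000,1.0000); lever o_n−o_2 = (4.4641,0.2679,6.0000)
cross product → J_v[:, 2] = (-0.2679,4.4641,0.0000)
J_ω[:, 2] = z_2
entry J[0][2] = -0.2679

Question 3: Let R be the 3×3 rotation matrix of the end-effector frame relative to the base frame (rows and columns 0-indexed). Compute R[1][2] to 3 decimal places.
End-effector z-axis (col 2 of R) = (0.8660,0.5000,0.0000)
R[1][2] = 0.5000

0.500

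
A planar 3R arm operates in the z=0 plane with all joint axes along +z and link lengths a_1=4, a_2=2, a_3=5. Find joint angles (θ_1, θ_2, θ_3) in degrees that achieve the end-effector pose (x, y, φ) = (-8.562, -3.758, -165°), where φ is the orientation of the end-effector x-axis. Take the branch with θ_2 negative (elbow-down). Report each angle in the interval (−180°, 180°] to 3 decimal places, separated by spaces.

wrist centre = target − a_3·(cos φ, sin φ) = (-3.7324, -2.4639)
cos θ_2 = (20.0014−4²−2²)/(2·4·2) = 0.0001; θ_2 = -89.9949° (elbow-down)
β = atan2(-2.4639,-3.7324) = -146.5694°; ψ = atan2(-2.0000,4.0002) = -26.5640°
θ_1 = β − ψ = -120.0054°
θ_3 = φ − θ_1 − θ_2 = 45.0003° (wrapped to (-180°,180°])

-120.005 -89.995 45.000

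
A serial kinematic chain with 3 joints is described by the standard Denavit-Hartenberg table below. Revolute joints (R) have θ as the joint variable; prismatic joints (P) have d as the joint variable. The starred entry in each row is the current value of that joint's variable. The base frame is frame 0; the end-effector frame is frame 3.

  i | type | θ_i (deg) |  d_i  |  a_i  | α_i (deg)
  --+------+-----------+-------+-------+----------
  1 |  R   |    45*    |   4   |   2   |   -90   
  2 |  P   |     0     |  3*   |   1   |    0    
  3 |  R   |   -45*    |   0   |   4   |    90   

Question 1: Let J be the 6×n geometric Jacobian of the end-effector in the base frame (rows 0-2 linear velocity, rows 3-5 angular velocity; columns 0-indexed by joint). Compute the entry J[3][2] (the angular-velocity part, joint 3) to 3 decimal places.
axis z_2 = (-0.7071,0.7071,0.0000); lever o_n−o_2 = (2.0000,2.0000,2.8284)
cross product → J_v[:, 2] = (2.0000,2.0000,-2.8284)
J_ω[:, 2] = z_2
entry J[3][2] = -0.7071

-0.707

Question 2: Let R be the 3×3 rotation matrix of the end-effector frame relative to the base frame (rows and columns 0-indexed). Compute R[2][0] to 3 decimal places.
0.707

End-effector x-axis (col 0 of R) = (0.5000,0.5000,0.7071)
R[2][0] = 0.7071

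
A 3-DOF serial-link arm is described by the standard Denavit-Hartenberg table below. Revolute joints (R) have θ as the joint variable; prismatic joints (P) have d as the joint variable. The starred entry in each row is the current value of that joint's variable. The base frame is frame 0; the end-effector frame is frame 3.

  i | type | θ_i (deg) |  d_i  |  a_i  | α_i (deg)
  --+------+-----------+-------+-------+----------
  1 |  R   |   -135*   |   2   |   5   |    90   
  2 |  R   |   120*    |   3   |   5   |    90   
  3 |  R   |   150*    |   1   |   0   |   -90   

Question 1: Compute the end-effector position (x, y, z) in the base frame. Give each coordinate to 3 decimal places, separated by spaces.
after link 1: o_1 = (-3.5355, -3.5355, 2.0000)
after link 2: o_2 = (-3.8891, 0.3536, 6.3301)
after link 3: o_3 = (-4.5015, -0.2588, 6.8301)

-4.501 -0.259 6.830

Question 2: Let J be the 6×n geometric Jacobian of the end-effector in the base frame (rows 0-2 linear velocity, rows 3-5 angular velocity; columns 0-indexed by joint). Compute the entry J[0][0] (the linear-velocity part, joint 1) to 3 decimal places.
axis z_0 = ẑ; lever o_n−o_0 = (-4.5015,-0.2588,6.8301)
cross product → J_v[:, 0] = (0.2588,-4.5015,0.0000)
J_ω[:, 0] = z_0
entry J[0][0] = 0.2588

0.259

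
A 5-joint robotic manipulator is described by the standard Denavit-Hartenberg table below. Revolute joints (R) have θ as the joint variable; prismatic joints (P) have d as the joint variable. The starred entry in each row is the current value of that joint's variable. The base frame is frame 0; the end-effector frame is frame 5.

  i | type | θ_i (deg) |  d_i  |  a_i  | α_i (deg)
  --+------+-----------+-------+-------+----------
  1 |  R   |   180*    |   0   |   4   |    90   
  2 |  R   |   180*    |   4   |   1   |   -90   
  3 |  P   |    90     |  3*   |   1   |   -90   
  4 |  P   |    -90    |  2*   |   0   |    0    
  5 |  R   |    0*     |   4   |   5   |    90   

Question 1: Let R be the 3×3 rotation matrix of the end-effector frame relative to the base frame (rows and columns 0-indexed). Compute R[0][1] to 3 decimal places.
End-effector y-axis (col 1 of R) = (-1.0000,0.0000,-0.0000)
R[0][1] = -1.0000

-1.000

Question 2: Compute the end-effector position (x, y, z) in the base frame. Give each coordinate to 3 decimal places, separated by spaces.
-9.000 3.000 -8.000

after link 1: o_1 = (-4.0000, 0.0000, 0.0000)
after link 2: o_2 = (-3.0000, 4.0000, 0.0000)
after link 3: o_3 = (-3.0000, 3.0000, -3.0000)
after link 4: o_4 = (-5.0000, 3.0000, -3.0000)
after link 5: o_5 = (-9.0000, 3.0000, -8.0000)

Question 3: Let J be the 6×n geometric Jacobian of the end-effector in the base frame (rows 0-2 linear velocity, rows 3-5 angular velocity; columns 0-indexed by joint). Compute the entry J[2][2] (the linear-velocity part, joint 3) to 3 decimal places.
prismatic axis z_2 = (0.0000,0.0000,-1.0000)
J_v[:, 2] = z_2; J_ω[:, 2] = (0,0,0)
entry J[2][2] = -1.0000

-1.000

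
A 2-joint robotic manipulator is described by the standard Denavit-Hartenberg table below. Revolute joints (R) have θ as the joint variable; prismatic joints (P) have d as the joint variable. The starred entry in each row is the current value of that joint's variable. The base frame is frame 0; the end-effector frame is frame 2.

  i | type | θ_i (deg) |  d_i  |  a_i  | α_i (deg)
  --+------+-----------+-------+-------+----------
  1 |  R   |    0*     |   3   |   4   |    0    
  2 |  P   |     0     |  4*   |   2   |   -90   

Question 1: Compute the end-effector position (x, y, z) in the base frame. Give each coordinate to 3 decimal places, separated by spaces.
after link 1: o_1 = (4.0000, 0.0000, 3.0000)
after link 2: o_2 = (6.0000, 0.0000, 7.0000)

6.000 0.000 7.000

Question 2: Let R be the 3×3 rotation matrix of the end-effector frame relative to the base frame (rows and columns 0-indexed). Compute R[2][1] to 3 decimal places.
-1.000

End-effector y-axis (col 1 of R) = (0.0000,0.0000,-1.0000)
R[2][1] = -1.0000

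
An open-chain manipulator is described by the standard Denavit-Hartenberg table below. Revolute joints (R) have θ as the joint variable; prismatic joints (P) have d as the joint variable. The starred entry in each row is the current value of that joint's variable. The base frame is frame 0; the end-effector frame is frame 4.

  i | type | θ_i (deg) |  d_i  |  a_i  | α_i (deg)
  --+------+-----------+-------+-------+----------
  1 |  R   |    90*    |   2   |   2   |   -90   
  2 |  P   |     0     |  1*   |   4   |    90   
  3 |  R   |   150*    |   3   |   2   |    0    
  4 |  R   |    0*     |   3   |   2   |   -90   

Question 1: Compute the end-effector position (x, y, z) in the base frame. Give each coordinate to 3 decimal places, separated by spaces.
after link 1: o_1 = (0.0000, 2.0000, 2.0000)
after link 2: o_2 = (-1.0000, 6.0000, 2.0000)
after link 3: o_3 = (-2.0000, 4.2679, 5.0000)
after link 4: o_4 = (-3.0000, 2.5359, 8.0000)

-3.000 2.536 8.000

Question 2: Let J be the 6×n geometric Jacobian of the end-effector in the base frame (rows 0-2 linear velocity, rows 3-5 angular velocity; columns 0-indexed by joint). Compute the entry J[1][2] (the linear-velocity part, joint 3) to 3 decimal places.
axis z_2 = (0.0000,0.0000,1.0000); lever o_n−o_2 = (-2.0000,-3.4641,6.0000)
cross product → J_v[:, 2] = (3.4641,-2.0000,0.0000)
J_ω[:, 2] = z_2
entry J[1][2] = -2.0000

-2.000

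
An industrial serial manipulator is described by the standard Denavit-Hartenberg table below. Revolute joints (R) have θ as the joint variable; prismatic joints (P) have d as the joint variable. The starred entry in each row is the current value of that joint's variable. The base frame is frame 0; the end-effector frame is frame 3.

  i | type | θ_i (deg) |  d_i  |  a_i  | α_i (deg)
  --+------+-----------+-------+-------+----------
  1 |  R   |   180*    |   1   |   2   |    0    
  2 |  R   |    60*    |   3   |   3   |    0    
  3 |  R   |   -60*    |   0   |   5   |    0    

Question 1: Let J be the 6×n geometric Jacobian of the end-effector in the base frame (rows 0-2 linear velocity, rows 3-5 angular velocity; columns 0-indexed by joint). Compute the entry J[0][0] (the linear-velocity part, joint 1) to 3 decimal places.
axis z_0 = ẑ; lever o_n−o_0 = (-8.5000,-2.5981,4.0000)
cross product → J_v[:, 0] = (2.5981,-8.5000,0.0000)
J_ω[:, 0] = z_0
entry J[0][0] = 2.5981

2.598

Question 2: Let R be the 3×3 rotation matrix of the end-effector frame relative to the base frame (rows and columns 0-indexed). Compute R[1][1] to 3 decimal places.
-1.000

End-effector y-axis (col 1 of R) = (-0.0000,-1.0000,0.0000)
R[1][1] = -1.0000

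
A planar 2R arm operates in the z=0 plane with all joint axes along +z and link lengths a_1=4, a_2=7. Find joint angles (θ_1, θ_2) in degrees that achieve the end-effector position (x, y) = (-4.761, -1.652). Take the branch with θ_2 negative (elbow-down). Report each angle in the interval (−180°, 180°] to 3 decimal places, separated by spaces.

-59.993 -135.008

cos θ_2 = (25.3962−4²−7²)/(2·4·7) = -0.7072; θ_2 = -135.0084° (elbow-down)
β = atan2(-1.6520,-4.7610) = -160.8639°; ψ = atan2(-4.9490,-0.9505) = -100.8714°
θ_1 = β − ψ = -59.9925°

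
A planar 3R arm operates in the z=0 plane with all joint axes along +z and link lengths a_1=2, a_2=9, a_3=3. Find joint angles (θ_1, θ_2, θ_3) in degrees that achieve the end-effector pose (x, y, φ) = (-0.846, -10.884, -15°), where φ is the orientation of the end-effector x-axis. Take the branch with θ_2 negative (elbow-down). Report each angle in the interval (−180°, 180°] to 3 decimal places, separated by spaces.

-85.651 -29.996 100.647

wrist centre = target − a_3·(cos φ, sin φ) = (-3.7438, -10.1075)
cos θ_2 = (116.1783−2²−9²)/(2·2·9) = 0.8661; θ_2 = -29.9956° (elbow-down)
β = atan2(-10.1075,-3.7438) = -110.3243°; ψ = atan2(-4.4994,9.7946) = -24.6730°
θ_1 = β − ψ = -85.6514°
θ_3 = φ − θ_1 − θ_2 = 100.6470° (wrapped to (-180°,180°])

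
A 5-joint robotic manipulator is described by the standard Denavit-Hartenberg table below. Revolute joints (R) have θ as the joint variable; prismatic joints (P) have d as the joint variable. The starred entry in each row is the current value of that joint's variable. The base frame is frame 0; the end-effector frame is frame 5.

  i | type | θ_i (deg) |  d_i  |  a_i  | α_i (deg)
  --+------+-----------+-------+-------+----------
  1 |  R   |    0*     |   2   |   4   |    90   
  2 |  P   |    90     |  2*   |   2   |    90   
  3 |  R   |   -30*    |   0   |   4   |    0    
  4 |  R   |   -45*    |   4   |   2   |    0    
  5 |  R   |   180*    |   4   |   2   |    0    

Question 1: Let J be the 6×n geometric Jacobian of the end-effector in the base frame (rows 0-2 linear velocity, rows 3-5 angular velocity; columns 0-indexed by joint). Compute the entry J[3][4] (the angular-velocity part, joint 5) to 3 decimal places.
1.000

axis z_4 = (1.0000,-0.0000,-0.0000); lever o_n−o_4 = (4.0000,-1.9319,-0.5176)
cross product → J_v[:, 4] = (-0.0000,0.5176,-1.9319)
J_ω[:, 4] = z_4
entry J[3][4] = 1.0000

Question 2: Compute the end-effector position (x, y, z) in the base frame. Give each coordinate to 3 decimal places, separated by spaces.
after link 1: o_1 = (4.0000, 0.0000, 2.0000)
after link 2: o_2 = (4.0000, -2.0000, 4.0000)
after link 3: o_3 = (4.0000, 0.0000, 7.4641)
after link 4: o_4 = (8.0000, 1.9319, 7.9817)
after link 5: o_5 = (12.0000, -0.0000, 7.4641)

12.000 -0.000 7.464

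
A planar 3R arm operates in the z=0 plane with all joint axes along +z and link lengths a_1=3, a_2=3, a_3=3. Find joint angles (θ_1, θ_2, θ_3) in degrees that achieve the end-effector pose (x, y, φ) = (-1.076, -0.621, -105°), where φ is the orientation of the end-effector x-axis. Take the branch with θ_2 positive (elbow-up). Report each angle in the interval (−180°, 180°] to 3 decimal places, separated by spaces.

wrist centre = target − a_3·(cos φ, sin φ) = (-0.2995, 2.2768)
cos θ_2 = (5.2734−3²−3²)/(2·3·3) = -0.7070; θ_2 = 134.9939° (elbow-up)
β = atan2(2.2768,-0.2995) = 97.4950°; ψ = atan2(2.1215,0.8789) = 67.4969°
θ_1 = β − ψ = 29.9981°
θ_3 = φ − θ_1 − θ_2 = 90.0080° (wrapped to (-180°,180°])

29.998 134.994 90.008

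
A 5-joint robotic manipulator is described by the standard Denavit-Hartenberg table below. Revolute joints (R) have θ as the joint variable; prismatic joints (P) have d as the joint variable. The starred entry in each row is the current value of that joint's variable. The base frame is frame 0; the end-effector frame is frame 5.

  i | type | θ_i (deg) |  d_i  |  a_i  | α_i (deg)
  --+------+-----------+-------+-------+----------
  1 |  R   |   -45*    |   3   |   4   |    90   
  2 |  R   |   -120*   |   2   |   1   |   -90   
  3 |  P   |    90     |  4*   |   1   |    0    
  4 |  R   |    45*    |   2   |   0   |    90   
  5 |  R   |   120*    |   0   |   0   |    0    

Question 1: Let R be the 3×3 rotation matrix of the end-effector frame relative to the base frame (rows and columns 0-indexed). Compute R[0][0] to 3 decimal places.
End-effector x-axis (col 0 of R) = (0.1553,-0.6553,-0.7392)
R[0][0] = 0.1553

0.155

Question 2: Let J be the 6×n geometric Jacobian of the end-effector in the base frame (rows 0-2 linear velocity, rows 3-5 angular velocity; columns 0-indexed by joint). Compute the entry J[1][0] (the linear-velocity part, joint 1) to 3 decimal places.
5.442

axis z_0 = ẑ; lever o_n−o_0 = (5.4420,-6.8562,-0.8660)
cross product → J_v[:, 0] = (6.8562,5.4420,-0.0000)
J_ω[:, 0] = z_0
entry J[1][0] = 5.4420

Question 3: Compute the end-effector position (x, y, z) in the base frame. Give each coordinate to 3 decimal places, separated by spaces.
5.442 -6.856 -0.866

after link 1: o_1 = (2.8284, -2.8284, 3.0000)
after link 2: o_2 = (1.0607, -3.8891, 2.1340)
after link 3: o_3 = (4.2173, -5.6315, 0.1340)
after link 4: o_4 = (5.4420, -6.8562, -0.8660)
after link 5: o_5 = (5.4420, -6.8562, -0.8660)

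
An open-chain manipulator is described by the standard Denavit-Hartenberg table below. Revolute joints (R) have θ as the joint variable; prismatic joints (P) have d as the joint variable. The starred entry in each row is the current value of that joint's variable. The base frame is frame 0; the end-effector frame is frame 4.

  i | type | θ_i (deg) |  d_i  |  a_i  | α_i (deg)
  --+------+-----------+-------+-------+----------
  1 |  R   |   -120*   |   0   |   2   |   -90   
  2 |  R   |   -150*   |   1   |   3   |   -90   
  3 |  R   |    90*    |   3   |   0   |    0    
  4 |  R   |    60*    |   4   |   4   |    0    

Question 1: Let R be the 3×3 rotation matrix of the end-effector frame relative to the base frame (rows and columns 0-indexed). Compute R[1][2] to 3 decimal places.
-0.433

End-effector z-axis (col 2 of R) = (-0.2500,-0.4330,0.8660)
R[1][2] = -0.4330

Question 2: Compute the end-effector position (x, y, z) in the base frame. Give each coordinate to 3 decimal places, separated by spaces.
after link 1: o_1 = (-1.0000, -1.7321, 0.0000)
after link 2: o_2 = (1.1651, 0.0179, 1.5000)
after link 3: o_3 = (0.4151, -1.2811, 4.0981)
after link 4: o_4 = (-3.8170, -4.6112, 5.8301)

-3.817 -4.611 5.830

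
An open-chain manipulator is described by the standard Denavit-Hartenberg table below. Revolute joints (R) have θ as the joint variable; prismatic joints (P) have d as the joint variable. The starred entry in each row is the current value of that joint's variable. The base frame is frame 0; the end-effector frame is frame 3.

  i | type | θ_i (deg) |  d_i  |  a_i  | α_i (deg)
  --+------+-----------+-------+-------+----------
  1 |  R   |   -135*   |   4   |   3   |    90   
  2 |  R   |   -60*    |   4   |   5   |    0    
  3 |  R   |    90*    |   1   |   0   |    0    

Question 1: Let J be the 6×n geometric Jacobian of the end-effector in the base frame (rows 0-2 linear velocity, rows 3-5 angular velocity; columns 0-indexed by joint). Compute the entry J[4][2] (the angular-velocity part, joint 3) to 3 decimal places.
axis z_2 = (-0.7071,0.7071,0.0000); lever o_n−o_2 = (-0.7071,0.7071,0.0000)
cross product → J_v[:, 2] = (-0.0000,-0.0000,0.0000)
J_ω[:, 2] = z_2
entry J[4][2] = 0.7071

0.707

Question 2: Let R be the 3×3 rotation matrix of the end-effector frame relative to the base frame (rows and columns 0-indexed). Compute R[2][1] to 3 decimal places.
End-effector y-axis (col 1 of R) = (0.3536,0.3536,0.8660)
R[2][1] = 0.8660

0.866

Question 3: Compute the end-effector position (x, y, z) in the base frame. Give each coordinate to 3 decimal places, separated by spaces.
after link 1: o_1 = (-2.1213, -2.1213, 4.0000)
after link 2: o_2 = (-6.7175, -1.0607, -0.3301)
after link 3: o_3 = (-7.4246, -0.3536, -0.3301)

-7.425 -0.354 -0.330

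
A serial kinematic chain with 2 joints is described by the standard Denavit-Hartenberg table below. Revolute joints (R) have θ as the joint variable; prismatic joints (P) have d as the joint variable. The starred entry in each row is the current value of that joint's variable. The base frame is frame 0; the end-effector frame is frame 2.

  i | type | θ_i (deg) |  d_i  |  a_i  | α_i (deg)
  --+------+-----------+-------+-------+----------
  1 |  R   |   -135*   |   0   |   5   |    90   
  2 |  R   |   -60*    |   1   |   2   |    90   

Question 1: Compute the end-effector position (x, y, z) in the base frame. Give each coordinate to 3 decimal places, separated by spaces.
-4.950 -3.536 -1.732

after link 1: o_1 = (-3.5355, -3.5355, 0.0000)
after link 2: o_2 = (-4.9497, -3.5355, -1.7321)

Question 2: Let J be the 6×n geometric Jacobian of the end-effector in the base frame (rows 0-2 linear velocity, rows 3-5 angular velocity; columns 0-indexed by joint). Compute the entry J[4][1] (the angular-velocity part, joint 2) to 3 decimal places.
axis z_1 = (-0.7071,0.7071,0.0000); lever o_n−o_1 = (-1.4142,0.0000,-1.7321)
cross product → J_v[:, 1] = (-1.2247,-1.2247,1.0000)
J_ω[:, 1] = z_1
entry J[4][1] = 0.7071

0.707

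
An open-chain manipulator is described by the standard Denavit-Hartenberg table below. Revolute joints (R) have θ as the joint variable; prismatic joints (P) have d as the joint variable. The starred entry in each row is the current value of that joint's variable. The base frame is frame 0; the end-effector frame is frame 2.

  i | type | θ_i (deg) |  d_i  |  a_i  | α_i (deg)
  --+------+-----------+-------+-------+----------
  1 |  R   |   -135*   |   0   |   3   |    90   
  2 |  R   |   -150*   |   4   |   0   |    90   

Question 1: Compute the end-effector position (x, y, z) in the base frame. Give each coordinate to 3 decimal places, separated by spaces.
-4.950 0.707 0.000

after link 1: o_1 = (-2.1213, -2.1213, 0.0000)
after link 2: o_2 = (-4.9497, 0.7071, 0.0000)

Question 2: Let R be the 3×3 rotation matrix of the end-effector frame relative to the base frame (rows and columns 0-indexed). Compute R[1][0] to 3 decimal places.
0.612

End-effector x-axis (col 0 of R) = (0.6124,0.6124,-0.5000)
R[1][0] = 0.6124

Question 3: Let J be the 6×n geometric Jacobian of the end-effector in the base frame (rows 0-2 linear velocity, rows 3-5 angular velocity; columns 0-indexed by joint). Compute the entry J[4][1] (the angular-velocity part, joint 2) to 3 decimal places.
axis z_1 = (-0.7071,0.7071,0.0000); lever o_n−o_1 = (-2.8284,2.8284,0.0000)
cross product → J_v[:, 1] = (0.0000,0.0000,0.0000)
J_ω[:, 1] = z_1
entry J[4][1] = 0.7071

0.707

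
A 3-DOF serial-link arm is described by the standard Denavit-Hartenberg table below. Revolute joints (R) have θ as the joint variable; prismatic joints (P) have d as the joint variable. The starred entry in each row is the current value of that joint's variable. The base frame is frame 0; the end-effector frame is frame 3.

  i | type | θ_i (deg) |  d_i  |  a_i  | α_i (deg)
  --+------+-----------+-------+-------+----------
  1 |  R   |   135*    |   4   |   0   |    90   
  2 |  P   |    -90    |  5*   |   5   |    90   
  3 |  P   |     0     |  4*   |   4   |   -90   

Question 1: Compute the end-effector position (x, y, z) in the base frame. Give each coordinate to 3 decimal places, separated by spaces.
after link 1: o_1 = (0.0000, 0.0000, 4.0000)
after link 2: o_2 = (3.5355, 3.5355, -1.0000)
after link 3: o_3 = (6.3640, 0.7071, -5.0000)

6.364 0.707 -5.000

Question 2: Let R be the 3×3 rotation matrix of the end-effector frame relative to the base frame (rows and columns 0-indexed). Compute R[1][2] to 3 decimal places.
End-effector z-axis (col 2 of R) = (0.7071,0.7071,0.0000)
R[1][2] = 0.7071

0.707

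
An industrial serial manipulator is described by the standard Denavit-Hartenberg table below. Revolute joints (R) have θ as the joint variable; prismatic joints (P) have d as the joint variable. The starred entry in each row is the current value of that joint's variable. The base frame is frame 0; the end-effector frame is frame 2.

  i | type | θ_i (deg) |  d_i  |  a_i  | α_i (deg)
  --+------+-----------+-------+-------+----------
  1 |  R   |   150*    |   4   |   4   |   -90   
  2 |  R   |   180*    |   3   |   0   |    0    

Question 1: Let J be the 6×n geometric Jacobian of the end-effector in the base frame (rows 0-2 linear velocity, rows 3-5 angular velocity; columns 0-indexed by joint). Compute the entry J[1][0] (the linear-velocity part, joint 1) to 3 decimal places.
-4.964

axis z_0 = ẑ; lever o_n−o_0 = (-4.9641,-0.5981,4.0000)
cross product → J_v[:, 0] = (0.5981,-4.9641,0.0000)
J_ω[:, 0] = z_0
entry J[1][0] = -4.9641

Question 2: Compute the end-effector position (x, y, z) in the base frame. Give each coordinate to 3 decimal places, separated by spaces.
after link 1: o_1 = (-3.4641, 2.0000, 4.0000)
after link 2: o_2 = (-4.9641, -0.5981, 4.0000)

-4.964 -0.598 4.000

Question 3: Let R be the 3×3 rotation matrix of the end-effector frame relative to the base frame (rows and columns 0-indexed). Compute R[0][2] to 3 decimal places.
-0.500

End-effector z-axis (col 2 of R) = (-0.5000,-0.8660,0.0000)
R[0][2] = -0.5000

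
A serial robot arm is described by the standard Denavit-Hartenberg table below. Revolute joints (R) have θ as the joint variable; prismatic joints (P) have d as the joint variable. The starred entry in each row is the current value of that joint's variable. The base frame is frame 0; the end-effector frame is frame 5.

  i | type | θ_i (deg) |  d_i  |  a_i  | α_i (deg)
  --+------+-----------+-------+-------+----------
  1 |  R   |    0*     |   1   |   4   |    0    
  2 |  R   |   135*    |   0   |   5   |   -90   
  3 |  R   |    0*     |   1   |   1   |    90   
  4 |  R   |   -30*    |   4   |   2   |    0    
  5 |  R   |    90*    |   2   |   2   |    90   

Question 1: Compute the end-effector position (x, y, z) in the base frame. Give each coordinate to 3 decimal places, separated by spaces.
-3.399 4.950 7.000

after link 1: o_1 = (4.0000, 0.0000, 1.0000)
after link 2: o_2 = (0.4645, 3.5355, 1.0000)
after link 3: o_3 = (-0.9497, 3.5355, 1.0000)
after link 4: o_4 = (-1.4674, 5.4674, 5.0000)
after link 5: o_5 = (-3.3992, 4.9497, 7.0000)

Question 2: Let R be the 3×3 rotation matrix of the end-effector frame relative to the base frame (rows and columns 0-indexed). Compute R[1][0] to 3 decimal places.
-0.259

End-effector x-axis (col 0 of R) = (-0.9659,-0.2588,0.0000)
R[1][0] = -0.2588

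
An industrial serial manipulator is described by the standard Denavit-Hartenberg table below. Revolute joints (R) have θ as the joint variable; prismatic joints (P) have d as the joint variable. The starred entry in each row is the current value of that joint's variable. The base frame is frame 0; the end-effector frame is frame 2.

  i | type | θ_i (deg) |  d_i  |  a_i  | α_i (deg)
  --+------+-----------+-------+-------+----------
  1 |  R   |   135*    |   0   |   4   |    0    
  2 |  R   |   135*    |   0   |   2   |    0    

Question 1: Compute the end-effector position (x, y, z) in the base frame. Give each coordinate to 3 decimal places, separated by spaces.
after link 1: o_1 = (-2.8284, 2.8284, 0.0000)
after link 2: o_2 = (-2.8284, 0.8284, 0.0000)

-2.828 0.828 0.000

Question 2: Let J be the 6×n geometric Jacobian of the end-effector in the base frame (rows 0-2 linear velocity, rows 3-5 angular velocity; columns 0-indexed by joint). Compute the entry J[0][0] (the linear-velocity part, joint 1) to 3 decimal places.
axis z_0 = ẑ; lever o_n−o_0 = (-2.8284,0.8284,0.0000)
cross product → J_v[:, 0] = (-0.8284,-2.8284,0.0000)
J_ω[:, 0] = z_0
entry J[0][0] = -0.8284

-0.828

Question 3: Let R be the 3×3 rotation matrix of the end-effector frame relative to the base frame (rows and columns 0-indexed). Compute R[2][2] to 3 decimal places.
End-effector z-axis (col 2 of R) = (0.0000,0.0000,1.0000)
R[2][2] = 1.0000

1.000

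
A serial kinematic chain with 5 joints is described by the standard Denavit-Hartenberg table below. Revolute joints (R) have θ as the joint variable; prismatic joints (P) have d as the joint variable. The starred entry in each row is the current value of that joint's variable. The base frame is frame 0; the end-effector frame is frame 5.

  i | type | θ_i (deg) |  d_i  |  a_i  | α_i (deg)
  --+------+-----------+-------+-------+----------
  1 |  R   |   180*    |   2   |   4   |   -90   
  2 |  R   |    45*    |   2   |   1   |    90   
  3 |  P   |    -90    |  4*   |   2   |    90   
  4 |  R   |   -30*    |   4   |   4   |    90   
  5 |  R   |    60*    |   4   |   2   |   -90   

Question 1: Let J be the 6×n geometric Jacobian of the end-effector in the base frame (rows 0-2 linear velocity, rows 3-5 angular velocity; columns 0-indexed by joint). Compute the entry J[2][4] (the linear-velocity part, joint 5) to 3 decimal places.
axis z_4 = (0.6124,-0.5000,-0.6124); lever o_n−o_4 = (4.0278,-1.1340,-1.5783)
cross product → J_v[:, 4] = (0.0947,-1.5000,1.3195)
J_ω[:, 4] = z_4
entry J[2][4] = 1.3195

1.319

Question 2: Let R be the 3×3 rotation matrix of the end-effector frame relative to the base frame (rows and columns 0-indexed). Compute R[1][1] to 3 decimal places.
End-effector y-axis (col 1 of R) = (-0.6124,0.5000,0.6124)
R[1][1] = 0.5000

0.500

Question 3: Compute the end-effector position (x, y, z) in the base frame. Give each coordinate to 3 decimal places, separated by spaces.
0.735 2.330 3.957

after link 1: o_1 = (-4.0000, 0.0000, 2.0000)
after link 2: o_2 = (-4.7071, -2.0000, 1.2929)
after link 3: o_3 = (-7.5355, 0.0000, 4.1213)
after link 4: o_4 = (-3.2929, 3.4641, 5.5355)
after link 5: o_5 = (0.7349, 2.3301, 3.9572)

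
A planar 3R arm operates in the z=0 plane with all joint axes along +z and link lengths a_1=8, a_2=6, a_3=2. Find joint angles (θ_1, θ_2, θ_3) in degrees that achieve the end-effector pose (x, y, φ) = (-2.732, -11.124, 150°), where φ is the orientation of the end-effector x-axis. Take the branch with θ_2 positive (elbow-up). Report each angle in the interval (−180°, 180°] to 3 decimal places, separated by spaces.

-120.002 60.006 -150.004

wrist centre = target − a_3·(cos φ, sin φ) = (-0.9999, -12.1240)
cos θ_2 = (147.9913−8²−6²)/(2·8·6) = 0.4999; θ_2 = 60.0060° (elbow-up)
β = atan2(-12.1240,-0.9999) = -94.7149°; ψ = atan2(5.1965,10.9995) = 25.2874°
θ_1 = β − ψ = -120.0023°
θ_3 = φ − θ_1 − θ_2 = -150.0037° (wrapped to (-180°,180°])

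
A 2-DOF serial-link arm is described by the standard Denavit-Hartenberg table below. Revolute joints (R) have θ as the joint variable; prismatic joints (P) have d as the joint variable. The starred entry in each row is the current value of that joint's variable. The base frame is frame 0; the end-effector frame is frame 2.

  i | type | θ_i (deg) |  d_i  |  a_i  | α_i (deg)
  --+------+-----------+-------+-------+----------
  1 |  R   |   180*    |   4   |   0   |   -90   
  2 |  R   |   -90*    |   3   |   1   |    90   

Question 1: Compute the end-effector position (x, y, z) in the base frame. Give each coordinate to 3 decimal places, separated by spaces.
after link 1: o_1 = (0.0000, 0.0000, 4.0000)
after link 2: o_2 = (-0.0000, -3.0000, 5.0000)

-0.000 -3.000 5.000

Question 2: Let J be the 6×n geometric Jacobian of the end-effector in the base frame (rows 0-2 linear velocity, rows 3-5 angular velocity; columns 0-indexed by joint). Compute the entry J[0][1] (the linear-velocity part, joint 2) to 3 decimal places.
axis z_1 = (-0.0000,-1.0000,0.0000); lever o_n−o_1 = (-0.0000,-3.0000,1.0000)
cross product → J_v[:, 1] = (-1.0000,0.0000,-0.0000)
J_ω[:, 1] = z_1
entry J[0][1] = -1.0000

-1.000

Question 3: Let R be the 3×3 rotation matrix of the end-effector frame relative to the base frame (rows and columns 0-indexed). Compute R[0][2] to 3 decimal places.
1.000

End-effector z-axis (col 2 of R) = (1.0000,-0.0000,0.0000)
R[0][2] = 1.0000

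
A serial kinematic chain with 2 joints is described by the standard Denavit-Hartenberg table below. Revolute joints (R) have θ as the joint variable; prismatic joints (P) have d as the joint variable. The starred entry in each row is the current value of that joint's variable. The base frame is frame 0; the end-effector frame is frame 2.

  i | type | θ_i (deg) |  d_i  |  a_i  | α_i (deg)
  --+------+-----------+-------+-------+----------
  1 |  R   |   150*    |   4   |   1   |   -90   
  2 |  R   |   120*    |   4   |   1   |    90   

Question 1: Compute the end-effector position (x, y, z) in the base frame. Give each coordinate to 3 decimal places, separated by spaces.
-2.433 -3.214 3.134

after link 1: o_1 = (-0.8660, 0.5000, 4.0000)
after link 2: o_2 = (-2.4330, -3.2141, 3.1340)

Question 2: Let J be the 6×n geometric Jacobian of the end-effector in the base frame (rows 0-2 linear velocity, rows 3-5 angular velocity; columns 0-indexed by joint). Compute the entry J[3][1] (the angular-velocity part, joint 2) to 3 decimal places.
-0.500

axis z_1 = (-0.5000,-0.8660,0.0000); lever o_n−o_1 = (-1.5670,-3.7141,-0.8660)
cross product → J_v[:, 1] = (0.7500,-0.4330,0.5000)
J_ω[:, 1] = z_1
entry J[3][1] = -0.5000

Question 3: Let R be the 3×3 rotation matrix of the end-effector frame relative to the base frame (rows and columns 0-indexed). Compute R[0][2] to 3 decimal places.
-0.750

End-effector z-axis (col 2 of R) = (-0.7500,0.4330,-0.5000)
R[0][2] = -0.7500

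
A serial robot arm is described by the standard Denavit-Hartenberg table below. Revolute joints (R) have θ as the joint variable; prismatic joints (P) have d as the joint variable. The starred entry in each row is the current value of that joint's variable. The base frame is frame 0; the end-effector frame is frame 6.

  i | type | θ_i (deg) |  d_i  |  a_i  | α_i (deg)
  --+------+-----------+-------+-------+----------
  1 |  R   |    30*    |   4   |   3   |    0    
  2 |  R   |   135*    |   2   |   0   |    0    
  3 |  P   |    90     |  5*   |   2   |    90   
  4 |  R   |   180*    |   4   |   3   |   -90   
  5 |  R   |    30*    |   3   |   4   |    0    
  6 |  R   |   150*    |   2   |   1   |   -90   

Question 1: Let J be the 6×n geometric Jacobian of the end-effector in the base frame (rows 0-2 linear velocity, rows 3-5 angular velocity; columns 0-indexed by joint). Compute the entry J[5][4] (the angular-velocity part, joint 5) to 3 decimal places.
-1.000

axis z_4 = (-0.0000,0.0000,-1.0000); lever o_n−o_4 = (2.5696,1.8625,-5.0000)
cross product → J_v[:, 4] = (1.8625,-2.5696,-0.0000)
J_ω[:, 4] = z_4
entry J[5][4] = -1.0000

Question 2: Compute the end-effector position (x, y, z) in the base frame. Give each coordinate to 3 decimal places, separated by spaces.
1.563 5.364 6.000

after link 1: o_1 = (2.5981, 1.5000, 4.0000)
after link 2: o_2 = (2.5981, 1.5000, 6.0000)
after link 3: o_3 = (2.0804, -0.4319, 11.0000)
after link 4: o_4 = (-1.0068, 3.5012, 11.0000)
after link 5: o_5 = (1.8216, 6.3296, 8.0000)
after link 6: o_6 = (1.5628, 5.3637, 6.0000)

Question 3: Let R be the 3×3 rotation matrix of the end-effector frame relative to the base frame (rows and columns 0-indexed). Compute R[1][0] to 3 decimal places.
-0.966

End-effector x-axis (col 0 of R) = (-0.2588,-0.9659,-0.0000)
R[1][0] = -0.9659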